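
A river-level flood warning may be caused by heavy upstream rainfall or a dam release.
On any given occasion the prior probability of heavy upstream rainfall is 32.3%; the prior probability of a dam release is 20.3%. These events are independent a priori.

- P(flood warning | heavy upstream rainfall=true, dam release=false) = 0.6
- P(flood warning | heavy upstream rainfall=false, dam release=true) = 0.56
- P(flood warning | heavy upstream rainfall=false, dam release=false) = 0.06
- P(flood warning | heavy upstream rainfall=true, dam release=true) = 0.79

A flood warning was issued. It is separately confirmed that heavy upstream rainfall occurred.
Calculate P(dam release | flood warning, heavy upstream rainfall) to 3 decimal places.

P(flood warning | heavy upstream rainfall) = 0.6·0.797 + 0.79·0.203 = 0.478200 + 0.160370 = 0.638570
Of this, 0.160370 comes from 0.79·0.203 (the dam release=true cases).
Hence the posterior is 0.160370/0.638570 ≈ 0.251.

P(dam release | flood warning, heavy upstream rainfall) ≈ 0.251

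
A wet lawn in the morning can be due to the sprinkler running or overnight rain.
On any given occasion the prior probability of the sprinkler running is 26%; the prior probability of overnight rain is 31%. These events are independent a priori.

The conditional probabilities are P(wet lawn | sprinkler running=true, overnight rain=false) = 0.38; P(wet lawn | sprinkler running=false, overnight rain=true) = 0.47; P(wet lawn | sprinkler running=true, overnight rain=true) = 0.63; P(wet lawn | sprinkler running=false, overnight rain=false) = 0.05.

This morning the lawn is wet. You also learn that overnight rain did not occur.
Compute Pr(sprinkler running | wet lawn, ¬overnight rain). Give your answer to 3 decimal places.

Pr(sprinkler running | wet lawn, ¬overnight rain) ≈ 0.728

By total probability over both values of sprinkler running:
  P(wet lawn | ¬overnight rain) = 0.05×0.74 + 0.38×0.26
        = 0.037000 + 0.098800 = 0.135800
Keeping only the sprinkler running-present terms gives 0.098800, so
  P(sprinkler running | wet lawn, ¬overnight rain) = 0.098800 / 0.135800 ≈ 0.728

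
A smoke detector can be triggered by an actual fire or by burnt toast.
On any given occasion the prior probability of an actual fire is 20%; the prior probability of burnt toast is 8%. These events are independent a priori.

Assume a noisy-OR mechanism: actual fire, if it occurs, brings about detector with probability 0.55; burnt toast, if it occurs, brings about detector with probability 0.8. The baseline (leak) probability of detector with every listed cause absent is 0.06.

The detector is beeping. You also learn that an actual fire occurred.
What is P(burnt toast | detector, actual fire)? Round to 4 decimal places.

Under noisy-OR, P(detector | causes) = 1 − (1−0.06)·∏(1−qᵢ) over the active causes.
P(detector | actual fire) = 0.577×0.92 + 0.9154×0.08 = 0.530840 + 0.073232 = 0.604072
Of this, 0.073232 comes from 0.9154×0.08 (the burnt toast=true cases).
Hence the posterior is 0.073232/0.604072 ≈ 0.1212.

P(burnt toast | detector, actual fire) ≈ 0.1212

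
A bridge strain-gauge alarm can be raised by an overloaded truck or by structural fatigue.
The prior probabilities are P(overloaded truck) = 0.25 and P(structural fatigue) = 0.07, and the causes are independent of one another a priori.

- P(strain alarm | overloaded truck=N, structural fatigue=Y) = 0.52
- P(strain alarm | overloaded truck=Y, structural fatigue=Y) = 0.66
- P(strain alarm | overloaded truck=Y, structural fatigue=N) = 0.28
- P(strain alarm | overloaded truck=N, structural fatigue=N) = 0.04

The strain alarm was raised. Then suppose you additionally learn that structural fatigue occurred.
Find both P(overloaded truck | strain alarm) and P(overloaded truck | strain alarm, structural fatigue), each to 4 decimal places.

P(overloaded truck | strain alarm) ≈ 0.5813; P(overloaded truck | strain alarm, structural fatigue) ≈ 0.2973

For the numerator, keep only overloaded truck=true terms: 0.065100 + 0.011550 = 0.076650
The normalizing constant is 0.04×0.75×0.93 + 0.52×0.75×0.07 + 0.28×0.25×0.93 + 0.66×0.25×0.07 = 0.131850
P(overloaded truck | strain alarm) = 0.076650/0.131850 ≈ 0.5813

Now also conditioning on structural fatigue=true:
P(strain alarm | structural fatigue) = 0.52*0.75 + 0.66*0.25 = 0.390000 + 0.165000 = 0.555000
Restricting to configurations with overloaded truck present: 0.66*0.25 = 0.165000.
P(overloaded truck | strain alarm, structural fatigue) = 0.165000 / 0.555000 ≈ 0.2973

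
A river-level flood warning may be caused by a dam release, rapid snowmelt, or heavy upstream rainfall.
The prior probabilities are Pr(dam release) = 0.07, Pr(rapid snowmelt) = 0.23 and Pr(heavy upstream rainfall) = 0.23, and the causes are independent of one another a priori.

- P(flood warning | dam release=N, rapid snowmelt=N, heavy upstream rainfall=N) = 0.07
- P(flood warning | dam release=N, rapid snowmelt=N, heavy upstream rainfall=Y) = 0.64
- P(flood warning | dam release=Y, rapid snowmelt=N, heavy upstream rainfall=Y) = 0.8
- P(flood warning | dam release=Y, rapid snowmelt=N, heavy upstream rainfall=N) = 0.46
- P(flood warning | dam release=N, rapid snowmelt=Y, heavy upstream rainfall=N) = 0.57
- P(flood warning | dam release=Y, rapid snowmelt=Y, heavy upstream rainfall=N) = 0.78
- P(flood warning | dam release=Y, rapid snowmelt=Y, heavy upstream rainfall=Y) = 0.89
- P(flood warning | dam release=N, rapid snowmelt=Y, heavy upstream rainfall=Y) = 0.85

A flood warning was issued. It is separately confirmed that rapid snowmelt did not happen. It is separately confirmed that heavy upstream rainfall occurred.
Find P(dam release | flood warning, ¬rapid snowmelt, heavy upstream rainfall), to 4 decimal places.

P(flood warning | ¬rapid snowmelt, heavy upstream rainfall) = 0.64×0.93 + 0.8×0.07 = 0.595200 + 0.056000 = 0.651200
Of this, 0.056000 comes from 0.8×0.07 (the dam release=true cases).
P(dam release | flood warning, ¬rapid snowmelt, heavy upstream rainfall) = 0.056000 / 0.651200 ≈ 0.0860

P(dam release | flood warning, ¬rapid snowmelt, heavy upstream rainfall) ≈ 0.0860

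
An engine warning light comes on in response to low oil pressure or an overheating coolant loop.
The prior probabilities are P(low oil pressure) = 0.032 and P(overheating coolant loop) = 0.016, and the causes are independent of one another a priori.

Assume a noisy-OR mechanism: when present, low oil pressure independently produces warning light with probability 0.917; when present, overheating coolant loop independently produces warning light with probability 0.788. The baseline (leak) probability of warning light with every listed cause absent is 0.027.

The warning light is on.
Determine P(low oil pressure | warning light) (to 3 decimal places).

Under noisy-OR, P(warning light | causes) = 1 − (1−0.027)·∏(1−qᵢ) over the active causes.
For the numerator, keep only low oil pressure=true terms: 0.028945 + 0.000503 = 0.029448
Denominator P(warning light): 0.027*0.968*0.984 + 0.793724*0.968*0.016 + 0.919241*0.032*0.984 + 0.982879*0.032*0.016 = 0.067459
P(low oil pressure | warning light) = 0.029448/0.067459 ≈ 0.437

P(low oil pressure | warning light) ≈ 0.437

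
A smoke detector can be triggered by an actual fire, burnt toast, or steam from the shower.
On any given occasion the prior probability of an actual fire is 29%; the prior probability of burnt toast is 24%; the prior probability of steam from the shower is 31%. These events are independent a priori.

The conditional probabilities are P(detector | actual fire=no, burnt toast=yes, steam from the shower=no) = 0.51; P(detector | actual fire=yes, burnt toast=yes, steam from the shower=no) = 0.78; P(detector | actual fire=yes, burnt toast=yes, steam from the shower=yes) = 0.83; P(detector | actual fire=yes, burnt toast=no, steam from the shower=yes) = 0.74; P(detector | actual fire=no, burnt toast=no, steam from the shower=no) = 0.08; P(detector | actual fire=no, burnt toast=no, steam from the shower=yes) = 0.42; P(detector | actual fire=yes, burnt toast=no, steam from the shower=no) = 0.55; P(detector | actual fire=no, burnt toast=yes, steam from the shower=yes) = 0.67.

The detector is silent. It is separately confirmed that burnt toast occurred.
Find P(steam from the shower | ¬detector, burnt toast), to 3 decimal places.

P(steam from the shower | ¬detector, burnt toast) ≈ 0.236

Enumerate the 4 (actual fire, steam from the shower) configurations and weight by the priors:
  P(¬detector | burnt toast) = 0.49·0.71·0.69 + 0.33·0.71·0.31 + 0.22·0.29·0.69 + 0.17·0.29·0.31
        = 0.240051 + 0.072633 + 0.044022 + 0.015283 = 0.371989
The terms with steam from the shower present sum to 0.087916, so
  P(steam from the shower | ¬detector, burnt toast) = 0.087916 / 0.371989 ≈ 0.236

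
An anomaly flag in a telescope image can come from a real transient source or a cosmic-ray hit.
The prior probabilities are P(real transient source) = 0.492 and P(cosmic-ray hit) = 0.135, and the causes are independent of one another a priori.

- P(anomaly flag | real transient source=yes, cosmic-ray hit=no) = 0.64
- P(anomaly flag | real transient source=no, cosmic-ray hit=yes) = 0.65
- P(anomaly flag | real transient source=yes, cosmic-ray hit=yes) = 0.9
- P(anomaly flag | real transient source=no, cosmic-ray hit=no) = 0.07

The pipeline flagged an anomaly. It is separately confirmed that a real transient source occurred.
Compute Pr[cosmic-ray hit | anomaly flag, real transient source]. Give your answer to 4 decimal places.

Sum P(anomaly flag|·) weighted by the priors over both values of cosmic-ray hit:
  P(anomaly flag | real transient source) = 0.64*0.865 + 0.9*0.135
        = 0.553600 + 0.121500 = 0.675100
Configurations with cosmic-ray hit contribute 0.121500, so
  P(cosmic-ray hit | anomaly flag, real transient source) = 0.121500 / 0.675100 ≈ 0.1800

Pr[cosmic-ray hit | anomaly flag, real transient source] ≈ 0.1800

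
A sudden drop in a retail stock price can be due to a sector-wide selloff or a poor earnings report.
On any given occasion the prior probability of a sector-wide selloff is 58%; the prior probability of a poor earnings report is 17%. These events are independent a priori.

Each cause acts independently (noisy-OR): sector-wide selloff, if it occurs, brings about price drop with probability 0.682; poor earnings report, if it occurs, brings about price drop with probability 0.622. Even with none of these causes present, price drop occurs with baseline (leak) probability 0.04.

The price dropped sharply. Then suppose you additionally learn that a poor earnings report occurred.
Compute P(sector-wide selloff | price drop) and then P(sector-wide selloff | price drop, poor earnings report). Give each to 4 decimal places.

Under noisy-OR, P(price drop | causes) = 1 − (1−0.04)·∏(1−qᵢ) over the active causes.
By total probability over the 4 (sector-wide selloff, poor earnings report) configurations:
  P(price drop) = 0.04·0.42·0.83 + 0.63712·0.42·0.17 + 0.69472·0.58·0.83 + 0.884604·0.58·0.17
        = 0.013944 + 0.045490 + 0.334438 + 0.087222 = 0.481094
Configurations with sector-wide selloff contribute 0.421660, so
  P(sector-wide selloff | price drop) = 0.421660 / 0.481094 ≈ 0.8765

Now also conditioning on poor earnings report=true:
P(price drop | poor earnings report) = 0.63712×0.42 + 0.884604×0.58 = 0.267590 + 0.513070 = 0.780660
Restricting to configurations with sector-wide selloff present: 0.884604×0.58 = 0.513070.
P(sector-wide selloff | price drop, poor earnings report) = 0.513070 / 0.780660 ≈ 0.6572
The drop from 0.8765 to 0.6572 is the explaining-away (discounting) effect.

P(sector-wide selloff | price drop) ≈ 0.8765; P(sector-wide selloff | price drop, poor earnings report) ≈ 0.6572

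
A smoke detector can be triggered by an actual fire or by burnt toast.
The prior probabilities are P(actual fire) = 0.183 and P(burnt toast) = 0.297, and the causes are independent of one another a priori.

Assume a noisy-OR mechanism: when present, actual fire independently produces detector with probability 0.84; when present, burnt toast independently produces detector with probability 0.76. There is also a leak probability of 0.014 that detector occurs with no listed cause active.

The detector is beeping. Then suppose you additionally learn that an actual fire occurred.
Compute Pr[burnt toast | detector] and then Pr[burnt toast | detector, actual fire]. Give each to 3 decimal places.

Under noisy-OR, P(detector | causes) = 1 − (1−0.014)·∏(1−qᵢ) over the active causes.
For the numerator, keep only burnt toast=true terms: 0.185229 + 0.052293 = 0.237522
The normalizing constant is 0.014·0.817·0.703 + 0.76336·0.817·0.297 + 0.84224·0.183·0.703 + 0.962138·0.183·0.297 = 0.353916
Posterior = 0.237522 / 0.353916 ≈ 0.671

With the extra evidence:
P(detector | actual fire) = 0.84224×0.703 + 0.962138×0.297 = 0.592095 + 0.285755 = 0.877850
Of this, 0.285755 comes from 0.962138×0.297 (the burnt toast=true cases).
So P(burnt toast | detector, actual fire) = 0.285755/0.877850 ≈ 0.326.
This is intercausal reasoning (explaining away): once actual fire accounts for the detector, burnt toast becomes less likely.

Pr[burnt toast | detector] ≈ 0.671; Pr[burnt toast | detector, actual fire] ≈ 0.326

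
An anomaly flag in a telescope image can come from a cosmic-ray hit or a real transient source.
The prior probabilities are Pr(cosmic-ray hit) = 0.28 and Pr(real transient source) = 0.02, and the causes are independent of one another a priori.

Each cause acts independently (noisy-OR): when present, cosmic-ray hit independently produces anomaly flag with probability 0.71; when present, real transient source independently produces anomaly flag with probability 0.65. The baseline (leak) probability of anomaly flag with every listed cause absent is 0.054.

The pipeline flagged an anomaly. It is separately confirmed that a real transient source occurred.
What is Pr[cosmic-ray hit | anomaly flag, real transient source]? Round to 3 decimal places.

Under noisy-OR, P(anomaly flag | causes) = 1 − (1−0.054)·∏(1−qᵢ) over the active causes.
Numerator (weight on configurations with cosmic-ray hit): 0.903981*0.28 = 0.253115
Normalizer over all consistent configurations: 0.6689*0.72 + 0.903981*0.28 = 0.734723
P(cosmic-ray hit | anomaly flag, real transient source) = 0.253115/0.734723 ≈ 0.345

Pr[cosmic-ray hit | anomaly flag, real transient source] ≈ 0.345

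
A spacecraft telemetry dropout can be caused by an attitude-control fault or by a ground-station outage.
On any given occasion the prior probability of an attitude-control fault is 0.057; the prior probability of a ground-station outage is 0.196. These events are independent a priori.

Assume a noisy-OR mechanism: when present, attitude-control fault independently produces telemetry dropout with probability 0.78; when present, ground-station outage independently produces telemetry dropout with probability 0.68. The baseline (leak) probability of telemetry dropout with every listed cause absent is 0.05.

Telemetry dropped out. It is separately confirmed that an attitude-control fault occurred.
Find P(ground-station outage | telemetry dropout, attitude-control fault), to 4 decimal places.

P(ground-station outage | telemetry dropout, attitude-control fault) ≈ 0.2234

Under noisy-OR, P(telemetry dropout | causes) = 1 − (1−0.05)·∏(1−qᵢ) over the active causes.
P(telemetry dropout | attitude-control fault) = 0.791*0.804 + 0.93312*0.196 = 0.635964 + 0.182892 = 0.818856
Of this, 0.182892 comes from 0.93312*0.196 (the ground-station outage=true cases).
Hence the posterior is 0.182892/0.818856 ≈ 0.2234.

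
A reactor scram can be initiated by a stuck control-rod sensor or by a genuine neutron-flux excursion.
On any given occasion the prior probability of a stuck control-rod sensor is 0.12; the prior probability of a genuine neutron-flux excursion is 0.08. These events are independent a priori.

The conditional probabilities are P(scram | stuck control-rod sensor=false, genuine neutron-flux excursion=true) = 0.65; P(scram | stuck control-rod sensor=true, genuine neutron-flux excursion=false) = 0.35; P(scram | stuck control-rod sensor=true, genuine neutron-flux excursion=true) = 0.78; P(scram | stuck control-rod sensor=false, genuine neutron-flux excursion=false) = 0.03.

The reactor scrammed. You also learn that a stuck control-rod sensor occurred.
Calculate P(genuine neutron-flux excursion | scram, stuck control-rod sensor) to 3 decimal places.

By total probability over both values of genuine neutron-flux excursion:
  P(scram | stuck control-rod sensor) = 0.35·0.92 + 0.78·0.08
        = 0.322000 + 0.062400 = 0.384400
Keeping only the genuine neutron-flux excursion-present terms gives 0.062400, so
  P(genuine neutron-flux excursion | scram, stuck control-rod sensor) = 0.062400 / 0.384400 ≈ 0.162

P(genuine neutron-flux excursion | scram, stuck control-rod sensor) ≈ 0.162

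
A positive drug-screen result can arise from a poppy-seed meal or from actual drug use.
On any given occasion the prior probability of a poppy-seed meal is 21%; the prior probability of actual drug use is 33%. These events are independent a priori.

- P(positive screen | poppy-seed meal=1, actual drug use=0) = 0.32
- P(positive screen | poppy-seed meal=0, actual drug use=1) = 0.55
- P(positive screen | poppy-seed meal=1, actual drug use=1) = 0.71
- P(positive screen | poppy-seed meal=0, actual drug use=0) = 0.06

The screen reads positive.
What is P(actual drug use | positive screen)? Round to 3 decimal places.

P(actual drug use | positive screen) ≈ 0.715

Enumerate the 4 (poppy-seed meal, actual drug use) configurations and weight by the priors:
  P(positive screen) = 0.06×0.79×0.67 + 0.55×0.79×0.33 + 0.32×0.21×0.67 + 0.71×0.21×0.33
        = 0.031758 + 0.143385 + 0.045024 + 0.049203 = 0.269370
Configurations with actual drug use contribute 0.192588, so
  P(actual drug use | positive screen) = 0.192588 / 0.269370 ≈ 0.715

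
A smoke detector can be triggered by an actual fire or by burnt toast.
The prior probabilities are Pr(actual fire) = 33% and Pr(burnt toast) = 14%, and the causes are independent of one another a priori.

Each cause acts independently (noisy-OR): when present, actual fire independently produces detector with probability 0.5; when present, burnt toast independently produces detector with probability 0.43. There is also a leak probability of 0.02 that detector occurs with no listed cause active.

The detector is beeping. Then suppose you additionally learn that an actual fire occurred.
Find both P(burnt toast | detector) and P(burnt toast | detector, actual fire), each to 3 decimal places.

P(burnt toast | detector) ≈ 0.323; P(burnt toast | detector, actual fire) ≈ 0.187

Under noisy-OR, P(detector | causes) = 1 − (1−0.02)·∏(1−qᵢ) over the active causes.
Sum P(detector|·) weighted by the priors over the 4 (actual fire, burnt toast) configurations:
  P(detector) = 0.02*0.67*0.86 + 0.4414*0.67*0.14 + 0.51*0.33*0.86 + 0.7207*0.33*0.14
        = 0.011524 + 0.041403 + 0.144738 + 0.033296 = 0.230961
The terms with burnt toast present sum to 0.074699, so
  P(burnt toast | detector) = 0.074699 / 0.230961 ≈ 0.323

Now also conditioning on actual fire=true:
P(detector | actual fire) = 0.51·0.86 + 0.7207·0.14 = 0.438600 + 0.100898 = 0.539498
The burnt toast-present share is 0.7207·0.14 = 0.100898.
So P(burnt toast | detector, actual fire) = 0.100898/0.539498 ≈ 0.187.
Conditioning on actual fire lowers the posterior on burnt toast: the classic explaining-away effect in a common-effect structure.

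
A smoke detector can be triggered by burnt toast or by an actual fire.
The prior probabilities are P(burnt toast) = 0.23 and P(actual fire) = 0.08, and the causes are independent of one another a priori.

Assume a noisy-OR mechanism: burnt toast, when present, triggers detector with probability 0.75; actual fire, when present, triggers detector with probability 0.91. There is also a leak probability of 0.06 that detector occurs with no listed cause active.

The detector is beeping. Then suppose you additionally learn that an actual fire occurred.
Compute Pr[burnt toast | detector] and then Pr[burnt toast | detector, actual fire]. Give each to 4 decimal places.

Under noisy-OR, P(detector | causes) = 1 − (1−0.06)·∏(1−qᵢ) over the active causes.
P(detector) = 0.06×0.77×0.92 + 0.9154×0.77×0.08 + 0.765×0.23×0.92 + 0.97885×0.23×0.08 = 0.042504 + 0.056389 + 0.161874 + 0.018011 = 0.278778
Of this, 0.179885 comes from 0.161874 + 0.018011 (the burnt toast=true cases).
So P(burnt toast | detector) = 0.179885/0.278778 ≈ 0.6453.

Now also conditioning on actual fire=true:
Sum P(detector|·) weighted by the priors over both values of burnt toast:
  P(detector | actual fire) = 0.9154×0.77 + 0.97885×0.23
        = 0.704858 + 0.225136 = 0.929994
The terms with burnt toast present sum to 0.225136, so
  P(burnt toast | detector, actual fire) = 0.225136 / 0.929994 ≈ 0.2421

Pr[burnt toast | detector] ≈ 0.6453; Pr[burnt toast | detector, actual fire] ≈ 0.2421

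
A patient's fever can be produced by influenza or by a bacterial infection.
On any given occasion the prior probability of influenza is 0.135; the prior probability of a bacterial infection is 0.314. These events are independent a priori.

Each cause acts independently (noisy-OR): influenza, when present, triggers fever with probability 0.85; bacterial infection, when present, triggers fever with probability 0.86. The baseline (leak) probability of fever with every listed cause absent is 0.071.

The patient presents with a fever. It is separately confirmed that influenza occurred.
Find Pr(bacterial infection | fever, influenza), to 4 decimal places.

Under noisy-OR, P(fever | causes) = 1 − (1−0.071)·∏(1−qᵢ) over the active causes.
Enumerate both values of bacterial infection and weight by the priors:
  P(fever | influenza) = 0.86065×0.686 + 0.980491×0.314
        = 0.590406 + 0.307874 = 0.898280
Configurations with bacterial infection contribute 0.307874, so
  P(bacterial infection | fever, influenza) = 0.307874 / 0.898280 ≈ 0.3427

Pr(bacterial infection | fever, influenza) ≈ 0.3427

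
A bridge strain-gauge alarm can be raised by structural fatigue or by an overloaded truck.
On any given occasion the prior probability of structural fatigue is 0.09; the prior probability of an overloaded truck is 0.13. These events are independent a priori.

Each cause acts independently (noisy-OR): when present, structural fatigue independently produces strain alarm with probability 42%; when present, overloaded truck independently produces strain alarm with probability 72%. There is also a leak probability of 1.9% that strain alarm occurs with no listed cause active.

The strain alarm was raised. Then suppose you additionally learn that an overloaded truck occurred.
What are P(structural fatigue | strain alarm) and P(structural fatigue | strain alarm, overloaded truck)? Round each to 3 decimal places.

P(structural fatigue | strain alarm) ≈ 0.302; P(structural fatigue | strain alarm, overloaded truck) ≈ 0.103

Under noisy-OR, P(strain alarm | causes) = 1 − (1−0.019)·∏(1−qᵢ) over the active causes.
P(strain alarm) = 0.019×0.91×0.87 + 0.72532×0.91×0.13 + 0.43102×0.09×0.87 + 0.840686×0.09×0.13 = 0.015042 + 0.085805 + 0.033749 + 0.009836 = 0.144432
Restricting to configurations with structural fatigue present: 0.033749 + 0.009836 = 0.043585.
So P(structural fatigue | strain alarm) = 0.043585/0.144432 ≈ 0.302.

Now condition on the additional information:
For the numerator, keep only structural fatigue=true terms: 0.840686*0.09 = 0.075662
The normalizing constant is 0.72532*0.91 + 0.840686*0.09 = 0.735703
P(structural fatigue | strain alarm, overloaded truck) = 0.075662/0.735703 ≈ 0.103
Conditioning on overloaded truck lowers the posterior on structural fatigue: the classic explaining-away effect in a common-effect structure.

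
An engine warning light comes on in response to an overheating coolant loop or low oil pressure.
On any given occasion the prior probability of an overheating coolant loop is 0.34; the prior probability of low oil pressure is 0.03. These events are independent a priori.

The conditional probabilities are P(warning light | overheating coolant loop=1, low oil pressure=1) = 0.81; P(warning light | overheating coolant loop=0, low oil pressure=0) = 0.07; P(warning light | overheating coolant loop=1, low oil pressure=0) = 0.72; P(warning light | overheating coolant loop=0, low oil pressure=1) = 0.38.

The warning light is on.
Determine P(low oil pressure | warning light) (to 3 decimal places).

P(low oil pressure | warning light) ≈ 0.053

P(warning light) = 0.07*0.66*0.97 + 0.38*0.66*0.03 + 0.72*0.34*0.97 + 0.81*0.34*0.03 = 0.044814 + 0.007524 + 0.237456 + 0.008262 = 0.298056
The low oil pressure-present share is 0.007524 + 0.008262 = 0.015786.
P(low oil pressure | warning light) = 0.015786 / 0.298056 ≈ 0.053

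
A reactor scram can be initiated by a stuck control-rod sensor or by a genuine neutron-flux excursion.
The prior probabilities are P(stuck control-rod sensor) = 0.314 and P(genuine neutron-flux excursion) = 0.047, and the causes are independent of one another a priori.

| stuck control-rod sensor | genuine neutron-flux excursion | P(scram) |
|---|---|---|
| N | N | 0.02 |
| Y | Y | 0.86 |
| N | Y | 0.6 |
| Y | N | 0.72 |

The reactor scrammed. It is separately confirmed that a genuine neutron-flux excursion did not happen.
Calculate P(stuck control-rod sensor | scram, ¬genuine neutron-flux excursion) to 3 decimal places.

P(stuck control-rod sensor | scram, ¬genuine neutron-flux excursion) ≈ 0.943

P(scram | ¬genuine neutron-flux excursion) = 0.02·0.686 + 0.72·0.314 = 0.013720 + 0.226080 = 0.239800
Restricting to configurations with stuck control-rod sensor present: 0.72·0.314 = 0.226080.
Hence the posterior is 0.226080/0.239800 ≈ 0.943.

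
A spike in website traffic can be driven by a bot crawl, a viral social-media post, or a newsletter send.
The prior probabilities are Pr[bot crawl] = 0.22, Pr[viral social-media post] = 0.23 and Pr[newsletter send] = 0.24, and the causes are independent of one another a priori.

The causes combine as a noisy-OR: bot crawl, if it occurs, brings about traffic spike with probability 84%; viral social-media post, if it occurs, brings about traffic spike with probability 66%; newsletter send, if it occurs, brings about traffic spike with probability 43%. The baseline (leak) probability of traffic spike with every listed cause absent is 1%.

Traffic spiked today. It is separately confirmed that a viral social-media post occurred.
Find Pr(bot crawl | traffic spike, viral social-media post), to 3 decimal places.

Under noisy-OR, P(traffic spike | causes) = 1 − (1−0.01)·∏(1−qᵢ) over the active causes.
Numerator (weight on configurations with bot crawl): 0.158195 + 0.051179 = 0.209374
Normalizer over all consistent configurations: 0.6634×0.78×0.76 + 0.808138×0.78×0.24 + 0.946144×0.22×0.76 + 0.969302×0.22×0.24 = 0.753921
P(bot crawl | traffic spike, viral social-media post) = 0.209374/0.753921 ≈ 0.278

Pr(bot crawl | traffic spike, viral social-media post) ≈ 0.278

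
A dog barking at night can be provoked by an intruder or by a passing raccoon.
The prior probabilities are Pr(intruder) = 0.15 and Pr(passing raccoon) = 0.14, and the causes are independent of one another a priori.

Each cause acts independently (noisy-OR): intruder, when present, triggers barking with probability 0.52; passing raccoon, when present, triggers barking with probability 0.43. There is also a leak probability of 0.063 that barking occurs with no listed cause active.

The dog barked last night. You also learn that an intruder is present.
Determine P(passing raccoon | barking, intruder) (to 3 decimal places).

Under noisy-OR, P(barking | causes) = 1 − (1−0.063)·∏(1−qᵢ) over the active causes.
Numerator (weight on configurations with passing raccoon): 0.743637·0.14 = 0.104109
Denominator P(barking | intruder): 0.55024·0.86 + 0.743637·0.14 = 0.577315
Posterior = 0.104109 / 0.577315 ≈ 0.180

P(passing raccoon | barking, intruder) ≈ 0.180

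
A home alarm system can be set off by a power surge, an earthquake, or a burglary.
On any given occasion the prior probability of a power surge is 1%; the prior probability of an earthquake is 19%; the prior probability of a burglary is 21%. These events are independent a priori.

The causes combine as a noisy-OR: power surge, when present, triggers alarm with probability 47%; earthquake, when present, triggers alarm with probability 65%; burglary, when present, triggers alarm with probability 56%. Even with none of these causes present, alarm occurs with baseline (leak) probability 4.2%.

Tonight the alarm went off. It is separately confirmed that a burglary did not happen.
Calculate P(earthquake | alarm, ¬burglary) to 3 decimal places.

P(earthquake | alarm, ¬burglary) ≈ 0.771

Under noisy-OR, P(alarm | causes) = 1 − (1−0.042)·∏(1−qᵢ) over the active causes.
Numerator (weight on configurations with earthquake): 0.125030 + 0.001562 = 0.126592
Denominator P(alarm | ¬burglary): 0.042*0.99*0.81 + 0.6647*0.99*0.19 + 0.49226*0.01*0.81 + 0.822291*0.01*0.19 = 0.164259
P(earthquake | alarm, ¬burglary) = 0.126592/0.164259 ≈ 0.771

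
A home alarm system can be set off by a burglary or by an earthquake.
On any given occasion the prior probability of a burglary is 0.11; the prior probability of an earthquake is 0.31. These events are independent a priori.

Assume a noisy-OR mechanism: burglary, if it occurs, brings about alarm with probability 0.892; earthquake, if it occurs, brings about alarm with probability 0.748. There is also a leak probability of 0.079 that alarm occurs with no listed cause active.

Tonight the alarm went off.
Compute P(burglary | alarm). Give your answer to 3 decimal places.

Under noisy-OR, P(alarm | causes) = 1 − (1−0.079)·∏(1−qᵢ) over the active causes.
By total probability over the 4 (burglary, earthquake) configurations:
  P(alarm) = 0.079·0.89·0.69 + 0.767908·0.89·0.31 + 0.900532·0.11·0.69 + 0.974934·0.11·0.31
        = 0.048514 + 0.211866 + 0.068350 + 0.033245 = 0.361975
The terms with burglary present sum to 0.101595, so
  P(burglary | alarm) = 0.101595 / 0.361975 ≈ 0.281

P(burglary | alarm) ≈ 0.281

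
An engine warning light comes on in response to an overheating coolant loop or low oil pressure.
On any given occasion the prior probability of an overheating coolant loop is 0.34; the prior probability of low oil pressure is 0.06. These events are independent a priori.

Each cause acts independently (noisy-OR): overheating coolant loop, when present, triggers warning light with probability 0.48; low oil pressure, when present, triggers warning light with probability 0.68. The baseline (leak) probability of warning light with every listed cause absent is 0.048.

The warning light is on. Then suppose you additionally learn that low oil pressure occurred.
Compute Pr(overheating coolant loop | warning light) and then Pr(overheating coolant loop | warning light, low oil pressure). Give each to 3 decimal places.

Pr(overheating coolant loop | warning light) ≈ 0.757; Pr(overheating coolant loop | warning light, low oil pressure) ≈ 0.384

Under noisy-OR, P(warning light | causes) = 1 − (1−0.048)·∏(1−qᵢ) over the active causes.
Weight on overheating coolant loop=true, given the evidence: 0.161385 + 0.017168 = 0.178553
Denominator P(warning light): 0.048·0.66·0.94 + 0.69536·0.66·0.06 + 0.50496·0.34·0.94 + 0.841587·0.34·0.06 = 0.235868
P(overheating coolant loop | warning light) = 0.178553/0.235868 ≈ 0.757

Now condition on the additional information:
Enumerate both values of overheating coolant loop and weight by the priors:
  P(warning light | low oil pressure) = 0.69536·0.66 + 0.841587·0.34
        = 0.458938 + 0.286140 = 0.745078
The terms with overheating coolant loop present sum to 0.286140, so
  P(overheating coolant loop | warning light, low oil pressure) = 0.286140 / 0.745078 ≈ 0.384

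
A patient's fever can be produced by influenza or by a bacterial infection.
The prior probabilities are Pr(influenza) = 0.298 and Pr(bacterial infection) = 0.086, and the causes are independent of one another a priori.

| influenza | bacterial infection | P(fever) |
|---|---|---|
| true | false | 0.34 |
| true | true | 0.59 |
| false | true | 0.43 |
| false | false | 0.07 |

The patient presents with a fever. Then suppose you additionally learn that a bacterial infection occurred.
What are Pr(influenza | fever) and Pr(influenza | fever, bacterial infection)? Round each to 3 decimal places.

Pr(influenza | fever) ≈ 0.603; Pr(influenza | fever, bacterial infection) ≈ 0.368

Enumerate the 4 (influenza, bacterial infection) configurations and weight by the priors:
  P(fever) = 0.07·0.702·0.914 + 0.43·0.702·0.086 + 0.34·0.298·0.914 + 0.59·0.298·0.086
        = 0.044914 + 0.025960 + 0.092606 + 0.015121 = 0.178601
Configurations with influenza contribute 0.107727, so
  P(influenza | fever) = 0.107727 / 0.178601 ≈ 0.603

With the extra evidence:
By total probability over both values of influenza:
  P(fever | bacterial infection) = 0.43*0.702 + 0.59*0.298
        = 0.301860 + 0.175820 = 0.477680
The terms with influenza present sum to 0.175820, so
  P(influenza | fever, bacterial infection) = 0.175820 / 0.477680 ≈ 0.368
This is intercausal reasoning (explaining away): once bacterial infection accounts for the fever, influenza becomes less likely.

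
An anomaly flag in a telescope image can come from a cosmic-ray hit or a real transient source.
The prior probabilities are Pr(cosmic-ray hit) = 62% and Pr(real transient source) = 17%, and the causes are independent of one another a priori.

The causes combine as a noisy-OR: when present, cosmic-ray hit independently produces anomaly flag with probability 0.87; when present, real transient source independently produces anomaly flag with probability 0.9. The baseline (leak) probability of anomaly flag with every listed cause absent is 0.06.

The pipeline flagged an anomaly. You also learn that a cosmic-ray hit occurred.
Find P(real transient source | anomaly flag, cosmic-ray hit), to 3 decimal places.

P(real transient source | anomaly flag, cosmic-ray hit) ≈ 0.187

Under noisy-OR, P(anomaly flag | causes) = 1 − (1−0.06)·∏(1−qᵢ) over the active causes.
Enumerate both values of real transient source and weight by the priors:
  P(anomaly flag | cosmic-ray hit) = 0.8778×0.83 + 0.98778×0.17
        = 0.728574 + 0.167923 = 0.896497
The terms with real transient source present sum to 0.167923, so
  P(real transient source | anomaly flag, cosmic-ray hit) = 0.167923 / 0.896497 ≈ 0.187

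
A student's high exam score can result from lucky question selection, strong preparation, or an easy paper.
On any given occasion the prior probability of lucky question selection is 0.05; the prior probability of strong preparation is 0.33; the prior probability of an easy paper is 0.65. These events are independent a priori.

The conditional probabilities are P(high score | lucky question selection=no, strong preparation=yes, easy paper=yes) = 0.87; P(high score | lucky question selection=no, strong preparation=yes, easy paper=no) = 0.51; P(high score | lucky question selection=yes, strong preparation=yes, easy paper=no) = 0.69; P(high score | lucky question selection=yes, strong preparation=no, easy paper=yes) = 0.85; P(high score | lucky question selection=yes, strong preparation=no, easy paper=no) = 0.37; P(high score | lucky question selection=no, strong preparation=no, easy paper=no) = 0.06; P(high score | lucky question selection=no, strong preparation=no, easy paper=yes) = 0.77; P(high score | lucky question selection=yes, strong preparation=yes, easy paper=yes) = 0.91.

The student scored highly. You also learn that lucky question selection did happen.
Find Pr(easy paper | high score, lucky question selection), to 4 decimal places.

P(high score | lucky question selection) = 0.37·0.67·0.35 + 0.85·0.67·0.65 + 0.69·0.33·0.35 + 0.91·0.33·0.65 = 0.086765 + 0.370175 + 0.079695 + 0.195195 = 0.731830
Of this, 0.565370 comes from 0.370175 + 0.195195 (the easy paper=true cases).
Hence the posterior is 0.565370/0.731830 ≈ 0.7725.

Pr(easy paper | high score, lucky question selection) ≈ 0.7725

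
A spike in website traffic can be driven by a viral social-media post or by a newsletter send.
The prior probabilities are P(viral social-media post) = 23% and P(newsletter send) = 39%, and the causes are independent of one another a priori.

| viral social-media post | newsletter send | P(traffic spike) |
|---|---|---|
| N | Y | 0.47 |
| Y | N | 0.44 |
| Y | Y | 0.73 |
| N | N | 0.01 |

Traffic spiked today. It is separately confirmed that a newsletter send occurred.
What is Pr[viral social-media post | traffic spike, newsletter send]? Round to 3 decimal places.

Pr[viral social-media post | traffic spike, newsletter send] ≈ 0.317

For the numerator, keep only viral social-media post=true terms: 0.73*0.23 = 0.167900
Normalizer over all consistent configurations: 0.47*0.77 + 0.73*0.23 = 0.529800
Posterior = 0.167900 / 0.529800 ≈ 0.317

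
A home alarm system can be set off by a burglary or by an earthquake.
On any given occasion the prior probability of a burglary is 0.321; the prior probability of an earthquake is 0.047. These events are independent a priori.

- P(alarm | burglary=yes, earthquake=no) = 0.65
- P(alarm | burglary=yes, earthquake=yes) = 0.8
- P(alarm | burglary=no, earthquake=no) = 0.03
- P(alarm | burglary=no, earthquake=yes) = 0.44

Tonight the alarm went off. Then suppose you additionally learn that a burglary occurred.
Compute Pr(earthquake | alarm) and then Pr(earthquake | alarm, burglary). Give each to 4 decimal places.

Sum P(alarm|·) weighted by the priors over the 4 (burglary, earthquake) configurations:
  P(alarm) = 0.03×0.679×0.953 + 0.44×0.679×0.047 + 0.65×0.321×0.953 + 0.8×0.321×0.047
        = 0.019413 + 0.014042 + 0.198843 + 0.012070 = 0.244368
Keeping only the earthquake-present terms gives 0.026112, so
  P(earthquake | alarm) = 0.026112 / 0.244368 ≈ 0.1069

With the extra evidence:
Numerator (weight on configurations with earthquake): 0.8*0.047 = 0.037600
Normalizer over all consistent configurations: 0.65*0.953 + 0.8*0.047 = 0.657050
Posterior = 0.037600 / 0.657050 ≈ 0.0572
Conditioning on burglary lowers the posterior on earthquake: the classic explaining-away effect in a common-effect structure.

Pr(earthquake | alarm) ≈ 0.1069; Pr(earthquake | alarm, burglary) ≈ 0.0572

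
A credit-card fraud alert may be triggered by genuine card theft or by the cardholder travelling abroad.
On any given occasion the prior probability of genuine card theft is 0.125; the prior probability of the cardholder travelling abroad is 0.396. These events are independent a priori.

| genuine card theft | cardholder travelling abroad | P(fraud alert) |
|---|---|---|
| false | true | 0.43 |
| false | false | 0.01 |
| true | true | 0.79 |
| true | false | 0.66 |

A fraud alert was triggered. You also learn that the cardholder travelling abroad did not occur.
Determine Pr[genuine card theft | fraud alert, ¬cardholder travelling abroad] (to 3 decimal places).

Pr[genuine card theft | fraud alert, ¬cardholder travelling abroad] ≈ 0.904

P(fraud alert | ¬cardholder travelling abroad) = 0.01*0.875 + 0.66*0.125 = 0.008750 + 0.082500 = 0.091250
The genuine card theft-present share is 0.66*0.125 = 0.082500.
Hence the posterior is 0.082500/0.091250 ≈ 0.904.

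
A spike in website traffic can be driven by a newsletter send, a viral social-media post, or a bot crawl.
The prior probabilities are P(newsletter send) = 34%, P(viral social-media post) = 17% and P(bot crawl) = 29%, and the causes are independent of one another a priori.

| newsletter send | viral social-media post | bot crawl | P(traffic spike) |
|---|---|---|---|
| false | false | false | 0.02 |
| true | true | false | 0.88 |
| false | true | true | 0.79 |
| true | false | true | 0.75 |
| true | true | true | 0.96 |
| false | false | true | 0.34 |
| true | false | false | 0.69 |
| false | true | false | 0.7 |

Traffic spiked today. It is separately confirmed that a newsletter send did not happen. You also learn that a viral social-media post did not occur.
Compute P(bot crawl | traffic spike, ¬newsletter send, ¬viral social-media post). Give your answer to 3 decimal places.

P(bot crawl | traffic spike, ¬newsletter send, ¬viral social-media post) ≈ 0.874

Weight on bot crawl=true, given the evidence: 0.34×0.29 = 0.098600
The normalizing constant is 0.02×0.71 + 0.34×0.29 = 0.112800
P(bot crawl | traffic spike, ¬newsletter send, ¬viral social-media post) = 0.098600/0.112800 ≈ 0.874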